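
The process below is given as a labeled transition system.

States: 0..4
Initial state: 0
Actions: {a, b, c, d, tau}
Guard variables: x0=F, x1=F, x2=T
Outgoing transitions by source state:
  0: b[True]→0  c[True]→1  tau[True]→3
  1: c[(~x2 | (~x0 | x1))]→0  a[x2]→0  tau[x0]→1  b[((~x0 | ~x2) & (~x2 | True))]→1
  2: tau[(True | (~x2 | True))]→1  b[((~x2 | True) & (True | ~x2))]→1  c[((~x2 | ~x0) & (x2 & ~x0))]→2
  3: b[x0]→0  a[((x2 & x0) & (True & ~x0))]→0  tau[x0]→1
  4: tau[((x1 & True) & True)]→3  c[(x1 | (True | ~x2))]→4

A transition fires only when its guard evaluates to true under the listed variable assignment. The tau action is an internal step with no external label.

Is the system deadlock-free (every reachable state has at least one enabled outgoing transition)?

Answer: DEADLOCK at state 3

Analysis:
Reach set: {0,1,3}
  0: b→0  c→1  tau→3  [3 out]
  1: a→0  b→1  c→0  [3 out]
  3: ∅  [deadlock]
trace reaching 3: tau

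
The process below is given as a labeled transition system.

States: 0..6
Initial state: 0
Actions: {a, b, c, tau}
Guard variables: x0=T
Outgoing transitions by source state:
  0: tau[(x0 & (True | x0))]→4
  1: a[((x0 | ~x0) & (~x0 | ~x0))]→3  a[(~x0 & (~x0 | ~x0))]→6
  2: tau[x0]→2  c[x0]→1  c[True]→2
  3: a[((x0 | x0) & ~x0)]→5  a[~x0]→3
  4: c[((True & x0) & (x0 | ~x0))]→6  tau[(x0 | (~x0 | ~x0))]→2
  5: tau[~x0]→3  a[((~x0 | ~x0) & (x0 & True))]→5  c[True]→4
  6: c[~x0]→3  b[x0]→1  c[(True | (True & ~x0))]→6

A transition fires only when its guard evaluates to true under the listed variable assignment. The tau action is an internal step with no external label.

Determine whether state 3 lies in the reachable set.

Answer: UNREACHABLE

Working:
After dropping false guards: 9 live edges.
depth 0: {0}
depth 1: {4}  cumulative {0,4}
depth 2: {2,6}  cumulative {0,2,4,6}
depth 3: {1}  cumulative {0,1,2,4,6}
R = {0,1,2,4,6}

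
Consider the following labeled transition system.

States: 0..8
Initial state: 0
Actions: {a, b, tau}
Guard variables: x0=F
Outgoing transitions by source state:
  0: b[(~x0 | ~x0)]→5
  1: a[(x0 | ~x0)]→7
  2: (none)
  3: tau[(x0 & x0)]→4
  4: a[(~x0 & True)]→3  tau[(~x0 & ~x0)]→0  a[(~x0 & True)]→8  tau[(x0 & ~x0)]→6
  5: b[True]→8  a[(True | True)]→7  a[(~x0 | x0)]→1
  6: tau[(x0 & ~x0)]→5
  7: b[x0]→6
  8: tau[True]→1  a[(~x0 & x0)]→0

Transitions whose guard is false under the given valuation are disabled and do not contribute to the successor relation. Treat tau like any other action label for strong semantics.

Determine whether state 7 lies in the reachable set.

After dropping false guards: 9 live edges.
Layer 0: {0}
Layer 1: {5}  cumulative {0,5}
Layer 2: {1,7,8}  cumulative {0,1,5,7,8}
Reachable = {0,1,5,7,8}
trace reaching 7: b·a

Answer: REACHABLE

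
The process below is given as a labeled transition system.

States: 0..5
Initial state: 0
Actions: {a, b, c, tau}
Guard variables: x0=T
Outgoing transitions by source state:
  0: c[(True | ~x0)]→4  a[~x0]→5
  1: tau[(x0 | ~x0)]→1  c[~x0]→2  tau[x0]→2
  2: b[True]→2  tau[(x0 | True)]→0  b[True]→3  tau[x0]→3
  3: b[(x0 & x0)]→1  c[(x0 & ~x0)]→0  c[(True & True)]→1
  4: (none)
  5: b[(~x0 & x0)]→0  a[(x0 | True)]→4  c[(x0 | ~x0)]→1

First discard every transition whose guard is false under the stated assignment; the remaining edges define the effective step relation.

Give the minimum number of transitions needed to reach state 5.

Answer: UNREACHABLE

Analysis:
Layered search for 5:
  Layer 0: {0}
  Layer 1: {4}
5 never appears.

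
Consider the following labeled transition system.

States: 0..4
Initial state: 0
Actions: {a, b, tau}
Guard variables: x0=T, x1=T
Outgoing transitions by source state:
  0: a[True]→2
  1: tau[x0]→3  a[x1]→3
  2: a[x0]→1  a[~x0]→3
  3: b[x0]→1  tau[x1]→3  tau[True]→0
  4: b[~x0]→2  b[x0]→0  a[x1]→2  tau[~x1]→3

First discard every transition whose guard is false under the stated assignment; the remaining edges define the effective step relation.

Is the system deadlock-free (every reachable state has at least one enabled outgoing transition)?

Reach set: {0,1,2,3}
  0: a→2  [1 exit(s)]
  1: a→3  tau→3  [2 exit(s)]
  2: a→1  [1 exit(s)]
  3: b→1  tau→0  tau→3  [3 exit(s)]

Answer: DEADLOCK-FREE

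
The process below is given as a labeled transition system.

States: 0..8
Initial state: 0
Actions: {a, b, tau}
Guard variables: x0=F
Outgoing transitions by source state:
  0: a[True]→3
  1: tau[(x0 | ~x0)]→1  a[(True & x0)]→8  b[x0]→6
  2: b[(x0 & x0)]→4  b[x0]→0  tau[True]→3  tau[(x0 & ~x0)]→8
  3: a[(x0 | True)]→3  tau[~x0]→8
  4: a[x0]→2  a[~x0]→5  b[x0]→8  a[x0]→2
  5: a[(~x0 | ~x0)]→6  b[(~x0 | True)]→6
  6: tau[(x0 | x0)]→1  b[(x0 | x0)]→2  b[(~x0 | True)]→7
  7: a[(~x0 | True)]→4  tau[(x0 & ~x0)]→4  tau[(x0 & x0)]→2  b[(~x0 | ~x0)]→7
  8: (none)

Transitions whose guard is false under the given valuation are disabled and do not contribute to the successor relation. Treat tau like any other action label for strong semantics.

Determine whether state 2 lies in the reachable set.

Answer: UNREACHABLE

Working:
11 transition(s) survive guard evaluation.
depth 0: {0}
depth 1: {3}  now seen {0,3}
depth 2: {8}  now seen {0,3,8}
Reach set: {0,3,8}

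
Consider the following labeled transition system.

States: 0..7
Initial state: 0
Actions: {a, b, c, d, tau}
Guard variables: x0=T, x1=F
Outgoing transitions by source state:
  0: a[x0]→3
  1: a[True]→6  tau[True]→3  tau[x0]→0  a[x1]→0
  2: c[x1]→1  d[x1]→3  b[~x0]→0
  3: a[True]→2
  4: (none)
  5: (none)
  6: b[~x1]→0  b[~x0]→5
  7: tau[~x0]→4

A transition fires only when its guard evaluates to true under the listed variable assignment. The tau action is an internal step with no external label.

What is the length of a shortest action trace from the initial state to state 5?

Layered search for 5:
  depth 0: {0}
  depth 1: {3}
  depth 2: {2}
5 never appears.

Answer: UNREACHABLE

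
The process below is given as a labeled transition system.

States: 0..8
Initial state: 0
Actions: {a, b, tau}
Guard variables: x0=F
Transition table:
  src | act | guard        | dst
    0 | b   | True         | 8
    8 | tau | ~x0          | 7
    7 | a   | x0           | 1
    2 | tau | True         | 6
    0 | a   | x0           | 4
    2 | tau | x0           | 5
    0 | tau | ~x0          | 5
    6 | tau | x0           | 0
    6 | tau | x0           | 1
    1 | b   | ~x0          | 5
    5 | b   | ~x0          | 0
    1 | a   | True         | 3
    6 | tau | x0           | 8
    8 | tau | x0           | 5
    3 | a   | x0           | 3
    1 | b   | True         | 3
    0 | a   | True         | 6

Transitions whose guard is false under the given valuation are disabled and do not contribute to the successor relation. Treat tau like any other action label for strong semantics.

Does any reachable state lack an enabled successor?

R = {0,5,6,7,8}
  0: a→6  b→8  tau→5  [3 out]
  5: b→0  [1 out]
  6: ∅  [deadlock]
  7: ∅  [deadlock]
  8: tau→7  [1 out]
witness 6: a

Answer: DEADLOCK at state 6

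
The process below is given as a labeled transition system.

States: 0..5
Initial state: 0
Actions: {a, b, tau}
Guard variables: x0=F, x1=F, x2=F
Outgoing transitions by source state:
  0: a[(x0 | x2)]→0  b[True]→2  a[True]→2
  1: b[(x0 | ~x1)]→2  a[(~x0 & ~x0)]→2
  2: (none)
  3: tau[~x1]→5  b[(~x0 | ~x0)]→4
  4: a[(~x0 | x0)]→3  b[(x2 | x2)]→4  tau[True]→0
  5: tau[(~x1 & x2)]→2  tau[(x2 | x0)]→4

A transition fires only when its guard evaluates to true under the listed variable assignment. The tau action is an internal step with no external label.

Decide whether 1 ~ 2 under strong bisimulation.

Answer: NOT BISIMILAR

Trace:
Bisimulation quotient by refinement:
  π0 = {{0,1,2,3,4,5}}
  π1 = {{0,1},{2,5},{3},{4}}
Fixed point at round 2; 4 class(es).
class of 1: {0,1}; class of 2: {2,5}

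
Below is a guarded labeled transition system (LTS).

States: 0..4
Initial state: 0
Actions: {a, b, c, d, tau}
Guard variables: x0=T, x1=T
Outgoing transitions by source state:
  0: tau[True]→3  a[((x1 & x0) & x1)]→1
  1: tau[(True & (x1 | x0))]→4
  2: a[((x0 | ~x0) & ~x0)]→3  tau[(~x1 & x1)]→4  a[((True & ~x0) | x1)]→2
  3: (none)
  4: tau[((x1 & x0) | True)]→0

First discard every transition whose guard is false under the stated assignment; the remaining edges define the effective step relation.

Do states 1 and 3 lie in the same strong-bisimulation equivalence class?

Answer: NOT BISIMILAR

Analysis:
Refine partition for ~:
  π0 = {{0,1,2,3,4}}
  π1 = {{0},{1,4},{2},{3}}
  π2 = {{0},{1},{2},{3},{4}}
Fixed point at round 3; 5 class(es).
1∈{1}, 3∈{3}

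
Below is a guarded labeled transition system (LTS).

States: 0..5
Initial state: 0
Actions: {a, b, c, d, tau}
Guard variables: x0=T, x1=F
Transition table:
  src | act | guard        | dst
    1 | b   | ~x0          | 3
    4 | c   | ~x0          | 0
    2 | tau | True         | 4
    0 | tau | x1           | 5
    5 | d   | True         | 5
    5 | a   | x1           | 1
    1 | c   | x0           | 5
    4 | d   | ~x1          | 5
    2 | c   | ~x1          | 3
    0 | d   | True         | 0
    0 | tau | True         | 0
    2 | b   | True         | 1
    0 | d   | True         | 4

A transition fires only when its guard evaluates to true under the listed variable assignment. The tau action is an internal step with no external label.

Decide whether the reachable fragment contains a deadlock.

R = {0,4,5}
  0: d→0  d→4  tau→0  [3 exit(s)]
  4: d→5  [1 exit(s)]
  5: d→5  [1 exit(s)]

Answer: DEADLOCK-FREE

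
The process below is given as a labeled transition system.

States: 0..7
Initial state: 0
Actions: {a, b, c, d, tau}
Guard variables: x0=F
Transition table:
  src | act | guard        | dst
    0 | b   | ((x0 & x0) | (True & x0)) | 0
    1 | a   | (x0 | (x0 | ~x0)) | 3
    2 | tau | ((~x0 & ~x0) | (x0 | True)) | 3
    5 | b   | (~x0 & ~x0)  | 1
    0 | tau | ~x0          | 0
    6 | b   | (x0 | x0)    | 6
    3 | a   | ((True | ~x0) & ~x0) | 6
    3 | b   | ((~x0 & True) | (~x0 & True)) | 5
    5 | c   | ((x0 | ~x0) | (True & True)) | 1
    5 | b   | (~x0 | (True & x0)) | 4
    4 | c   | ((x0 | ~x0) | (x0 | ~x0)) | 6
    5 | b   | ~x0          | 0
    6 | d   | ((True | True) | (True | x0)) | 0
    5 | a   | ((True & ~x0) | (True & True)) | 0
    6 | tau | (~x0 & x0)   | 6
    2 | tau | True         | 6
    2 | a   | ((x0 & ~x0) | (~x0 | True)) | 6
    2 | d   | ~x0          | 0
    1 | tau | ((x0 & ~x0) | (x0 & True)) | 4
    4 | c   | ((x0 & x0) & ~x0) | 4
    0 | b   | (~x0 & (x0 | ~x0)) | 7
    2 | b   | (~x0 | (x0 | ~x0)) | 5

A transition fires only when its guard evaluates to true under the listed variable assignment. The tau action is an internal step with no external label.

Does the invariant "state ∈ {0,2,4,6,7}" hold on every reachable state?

Allowed set {0,2,4,6,7}
R = {0,7}
  0: ok
  7: ok

Answer: INVARIANT HOLDS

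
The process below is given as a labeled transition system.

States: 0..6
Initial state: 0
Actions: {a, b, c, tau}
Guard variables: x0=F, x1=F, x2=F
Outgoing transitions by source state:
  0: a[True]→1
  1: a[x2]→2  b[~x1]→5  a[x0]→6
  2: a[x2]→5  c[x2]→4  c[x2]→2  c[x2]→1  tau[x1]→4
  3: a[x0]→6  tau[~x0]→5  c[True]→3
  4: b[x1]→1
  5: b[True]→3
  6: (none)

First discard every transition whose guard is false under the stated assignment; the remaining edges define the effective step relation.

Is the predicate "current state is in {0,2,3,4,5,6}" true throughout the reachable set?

Answer: INVARIANT VIOLATED at state 1

Analysis:
Safe = {0,2,3,4,5,6}
Reach set: {0,1,3,5}
  0: ok
  1: VIOLATES
  3: ok
  5: ok
witness against invariant: a → 1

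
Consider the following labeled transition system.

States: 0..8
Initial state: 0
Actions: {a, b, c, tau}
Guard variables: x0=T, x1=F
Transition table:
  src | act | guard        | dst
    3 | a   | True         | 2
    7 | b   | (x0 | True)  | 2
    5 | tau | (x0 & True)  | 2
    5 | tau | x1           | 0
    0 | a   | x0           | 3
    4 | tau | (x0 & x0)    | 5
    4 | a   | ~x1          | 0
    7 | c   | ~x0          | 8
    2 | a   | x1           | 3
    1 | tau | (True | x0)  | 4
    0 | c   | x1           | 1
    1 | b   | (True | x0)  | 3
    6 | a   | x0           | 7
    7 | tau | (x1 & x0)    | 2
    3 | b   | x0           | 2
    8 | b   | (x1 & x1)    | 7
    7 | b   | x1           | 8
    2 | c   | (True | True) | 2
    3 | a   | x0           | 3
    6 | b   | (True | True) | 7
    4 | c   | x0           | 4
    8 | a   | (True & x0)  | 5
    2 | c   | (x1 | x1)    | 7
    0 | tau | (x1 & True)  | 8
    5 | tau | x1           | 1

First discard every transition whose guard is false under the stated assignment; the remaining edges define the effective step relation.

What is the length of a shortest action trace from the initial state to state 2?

Breadth-first toward 2:
  depth 0: {0}
  depth 1: {3}
  depth 2: {2}
first hit 2 at d=2 via a·a

Answer: 2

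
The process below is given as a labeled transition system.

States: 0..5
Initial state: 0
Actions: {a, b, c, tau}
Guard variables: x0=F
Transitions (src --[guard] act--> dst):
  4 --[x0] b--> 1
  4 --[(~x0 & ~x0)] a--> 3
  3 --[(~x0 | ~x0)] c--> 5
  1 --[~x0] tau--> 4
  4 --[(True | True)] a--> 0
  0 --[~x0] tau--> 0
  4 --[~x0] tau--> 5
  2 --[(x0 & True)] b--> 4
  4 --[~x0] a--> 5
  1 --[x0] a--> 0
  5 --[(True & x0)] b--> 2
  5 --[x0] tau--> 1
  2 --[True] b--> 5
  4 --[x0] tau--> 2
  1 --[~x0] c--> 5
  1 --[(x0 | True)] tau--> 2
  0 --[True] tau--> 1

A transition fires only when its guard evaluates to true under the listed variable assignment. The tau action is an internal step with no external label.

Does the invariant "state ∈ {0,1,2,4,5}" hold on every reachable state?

Allowed set {0,1,2,4,5}
R = {0,1,2,3,4,5}
  0: ✓
  1: ✓
  2: ✓
  3: outside
  4: ✓
  5: ✓
witness against invariant: tau·tau·a → 3

Answer: INVARIANT VIOLATED at state 3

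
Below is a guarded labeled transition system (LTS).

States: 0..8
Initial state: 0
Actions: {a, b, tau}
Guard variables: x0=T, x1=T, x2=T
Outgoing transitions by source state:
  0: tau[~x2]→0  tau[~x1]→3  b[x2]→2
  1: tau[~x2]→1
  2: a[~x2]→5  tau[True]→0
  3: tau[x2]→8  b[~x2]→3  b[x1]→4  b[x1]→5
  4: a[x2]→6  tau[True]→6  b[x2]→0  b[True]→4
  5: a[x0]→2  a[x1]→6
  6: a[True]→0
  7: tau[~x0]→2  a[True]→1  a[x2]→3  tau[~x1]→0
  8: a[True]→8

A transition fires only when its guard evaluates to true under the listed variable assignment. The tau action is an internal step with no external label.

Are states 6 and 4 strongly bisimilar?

Answer: NOT BISIMILAR

Analysis:
Compute ~ classes (split until stable):
  round 0: {{0,1,2,3,4,5,6,7,8}}
  round 1: {{0},{1},{2},{3},{4},{5,6,7,8}}
  round 2: {{0},{1},{2},{3},{4},{5},{6},{7},{8}}
9 equivalence class(es) (converged in 3)
class of 6: {6}; class of 4: {4}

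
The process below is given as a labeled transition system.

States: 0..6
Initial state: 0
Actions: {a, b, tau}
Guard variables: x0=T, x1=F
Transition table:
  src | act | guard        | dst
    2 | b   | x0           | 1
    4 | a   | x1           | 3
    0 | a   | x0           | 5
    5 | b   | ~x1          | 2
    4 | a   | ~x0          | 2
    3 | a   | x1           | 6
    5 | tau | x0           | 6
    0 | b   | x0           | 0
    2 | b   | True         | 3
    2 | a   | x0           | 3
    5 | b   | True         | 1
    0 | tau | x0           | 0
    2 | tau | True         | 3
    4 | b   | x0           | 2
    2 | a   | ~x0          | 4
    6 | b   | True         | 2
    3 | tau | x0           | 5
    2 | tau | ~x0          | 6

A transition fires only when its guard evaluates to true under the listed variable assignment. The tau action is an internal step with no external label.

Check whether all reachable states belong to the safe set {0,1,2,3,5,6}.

Answer: INVARIANT HOLDS

Working:
Allowed set {0,1,2,3,5,6}
Reachable = {0,1,2,3,5,6}
  0: safe
  1: safe
  2: safe
  3: safe
  5: safe
  6: safe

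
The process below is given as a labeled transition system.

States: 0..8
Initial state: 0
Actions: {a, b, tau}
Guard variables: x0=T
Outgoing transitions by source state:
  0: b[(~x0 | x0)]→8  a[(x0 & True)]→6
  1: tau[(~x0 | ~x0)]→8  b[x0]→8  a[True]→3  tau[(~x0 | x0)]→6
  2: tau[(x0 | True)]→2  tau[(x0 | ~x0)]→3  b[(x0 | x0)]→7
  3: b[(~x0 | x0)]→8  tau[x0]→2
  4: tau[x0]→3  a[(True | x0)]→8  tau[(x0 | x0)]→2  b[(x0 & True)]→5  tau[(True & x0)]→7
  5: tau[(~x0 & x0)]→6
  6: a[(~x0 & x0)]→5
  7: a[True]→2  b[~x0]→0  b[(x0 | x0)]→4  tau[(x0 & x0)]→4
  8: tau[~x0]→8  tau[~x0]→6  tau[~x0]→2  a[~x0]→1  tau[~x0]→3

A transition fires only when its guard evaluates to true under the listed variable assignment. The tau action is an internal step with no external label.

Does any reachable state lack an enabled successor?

Reachable = {0,6,8}
  0: a→6  b→8  [deg 2]
  6: ∅  [no exit]
  8: ∅  [no exit]
witness 6: a

Answer: DEADLOCK at state 6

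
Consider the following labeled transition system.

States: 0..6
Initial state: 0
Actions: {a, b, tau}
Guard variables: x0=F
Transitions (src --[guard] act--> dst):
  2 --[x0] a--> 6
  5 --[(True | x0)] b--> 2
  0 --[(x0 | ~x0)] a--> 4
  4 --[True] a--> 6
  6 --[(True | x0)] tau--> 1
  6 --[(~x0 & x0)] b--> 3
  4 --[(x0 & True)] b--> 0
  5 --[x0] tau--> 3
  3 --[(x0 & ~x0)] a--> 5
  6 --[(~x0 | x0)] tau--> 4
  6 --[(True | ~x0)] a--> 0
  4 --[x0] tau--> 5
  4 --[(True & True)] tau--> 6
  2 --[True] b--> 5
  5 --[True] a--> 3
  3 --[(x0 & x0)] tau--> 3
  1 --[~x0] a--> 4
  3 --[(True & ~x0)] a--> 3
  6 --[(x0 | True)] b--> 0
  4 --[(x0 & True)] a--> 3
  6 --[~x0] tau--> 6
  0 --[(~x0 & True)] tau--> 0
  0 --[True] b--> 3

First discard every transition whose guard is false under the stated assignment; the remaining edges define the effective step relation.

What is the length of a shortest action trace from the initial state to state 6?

Answer: 2

Working:
BFS to 6:
  depth 0: {0}
  depth 1: {3,4}
  depth 2: {6}
first hit 6 at d=2 via a·a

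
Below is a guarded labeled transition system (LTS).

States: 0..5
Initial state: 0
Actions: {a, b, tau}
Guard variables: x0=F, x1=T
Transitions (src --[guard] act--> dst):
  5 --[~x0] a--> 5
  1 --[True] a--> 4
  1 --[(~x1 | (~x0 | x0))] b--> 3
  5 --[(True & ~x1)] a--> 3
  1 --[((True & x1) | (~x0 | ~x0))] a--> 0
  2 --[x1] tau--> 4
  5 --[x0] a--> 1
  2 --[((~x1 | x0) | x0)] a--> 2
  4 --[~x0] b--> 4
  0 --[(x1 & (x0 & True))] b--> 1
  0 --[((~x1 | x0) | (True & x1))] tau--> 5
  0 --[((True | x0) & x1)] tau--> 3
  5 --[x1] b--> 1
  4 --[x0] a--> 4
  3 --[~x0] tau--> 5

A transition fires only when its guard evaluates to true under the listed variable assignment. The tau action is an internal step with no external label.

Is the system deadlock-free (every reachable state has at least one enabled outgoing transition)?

Reach set: {0,1,3,4,5}
  0: tau→3  tau→5  [deg 2]
  1: a→0  a→4  b→3  [deg 3]
  3: tau→5  [deg 1]
  4: b→4  [deg 1]
  5: a→5  b→1  [deg 2]

Answer: DEADLOCK-FREE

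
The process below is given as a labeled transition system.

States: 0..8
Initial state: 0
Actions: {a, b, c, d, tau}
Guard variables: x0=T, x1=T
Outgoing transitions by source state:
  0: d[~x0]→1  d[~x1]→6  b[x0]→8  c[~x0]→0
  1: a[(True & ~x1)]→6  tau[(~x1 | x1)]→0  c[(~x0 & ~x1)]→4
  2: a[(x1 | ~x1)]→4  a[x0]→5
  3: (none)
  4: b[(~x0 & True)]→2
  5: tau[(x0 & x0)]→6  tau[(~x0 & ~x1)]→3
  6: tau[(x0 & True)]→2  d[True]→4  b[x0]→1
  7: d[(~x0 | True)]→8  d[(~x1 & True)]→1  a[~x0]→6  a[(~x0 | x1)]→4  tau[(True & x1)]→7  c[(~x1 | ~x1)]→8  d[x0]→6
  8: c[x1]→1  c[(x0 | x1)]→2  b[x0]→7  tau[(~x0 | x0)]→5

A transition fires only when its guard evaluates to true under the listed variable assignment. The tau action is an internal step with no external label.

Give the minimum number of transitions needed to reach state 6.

Breadth-first toward 6:
  depth 0: {0}
  depth 1: {8}
  depth 2: {1,2,5,7}
  depth 3: {4,6}
first hit 6 at d=3 via b·b·d

Answer: 3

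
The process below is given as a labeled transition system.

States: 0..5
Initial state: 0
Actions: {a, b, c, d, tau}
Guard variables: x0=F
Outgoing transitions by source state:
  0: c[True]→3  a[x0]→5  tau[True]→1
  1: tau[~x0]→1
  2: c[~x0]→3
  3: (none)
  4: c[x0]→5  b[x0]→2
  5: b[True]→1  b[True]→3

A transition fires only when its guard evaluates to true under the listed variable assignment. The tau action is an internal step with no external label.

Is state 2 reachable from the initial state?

Answer: UNREACHABLE

Analysis:
After dropping false guards: 6 live edges.
depth 0: {0}
depth 1: {1,3}  cumulative {0,1,3}
R = {0,1,3}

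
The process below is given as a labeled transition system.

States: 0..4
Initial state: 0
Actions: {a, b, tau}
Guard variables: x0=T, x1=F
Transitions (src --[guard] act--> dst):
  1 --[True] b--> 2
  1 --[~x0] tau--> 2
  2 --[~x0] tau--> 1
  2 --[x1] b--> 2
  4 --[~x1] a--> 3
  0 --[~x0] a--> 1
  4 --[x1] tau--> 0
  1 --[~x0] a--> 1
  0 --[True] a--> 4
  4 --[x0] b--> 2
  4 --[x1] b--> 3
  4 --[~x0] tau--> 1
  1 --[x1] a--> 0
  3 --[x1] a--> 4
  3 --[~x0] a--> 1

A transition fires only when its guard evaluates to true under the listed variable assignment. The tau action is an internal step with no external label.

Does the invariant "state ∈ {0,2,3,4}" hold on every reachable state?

Answer: INVARIANT HOLDS

Working:
Allowed set {0,2,3,4}
Reach set: {0,2,3,4}
  0: safe
  2: safe
  3: safe
  4: safe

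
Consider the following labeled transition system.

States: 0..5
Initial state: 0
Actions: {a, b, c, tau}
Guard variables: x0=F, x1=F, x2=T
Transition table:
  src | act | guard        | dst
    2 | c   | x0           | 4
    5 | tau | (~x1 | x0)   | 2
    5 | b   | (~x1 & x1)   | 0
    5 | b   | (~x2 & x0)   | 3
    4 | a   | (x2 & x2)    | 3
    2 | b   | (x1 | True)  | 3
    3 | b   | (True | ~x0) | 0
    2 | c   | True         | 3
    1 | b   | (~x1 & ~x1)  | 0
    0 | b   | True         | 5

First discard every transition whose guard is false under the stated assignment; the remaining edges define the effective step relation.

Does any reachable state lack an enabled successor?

Reachable = {0,2,3,5}
  0: b→5  [deg 1]
  2: b→3  c→3  [deg 2]
  3: b→0  [deg 1]
  5: tau→2  [deg 1]

Answer: DEADLOCK-FREE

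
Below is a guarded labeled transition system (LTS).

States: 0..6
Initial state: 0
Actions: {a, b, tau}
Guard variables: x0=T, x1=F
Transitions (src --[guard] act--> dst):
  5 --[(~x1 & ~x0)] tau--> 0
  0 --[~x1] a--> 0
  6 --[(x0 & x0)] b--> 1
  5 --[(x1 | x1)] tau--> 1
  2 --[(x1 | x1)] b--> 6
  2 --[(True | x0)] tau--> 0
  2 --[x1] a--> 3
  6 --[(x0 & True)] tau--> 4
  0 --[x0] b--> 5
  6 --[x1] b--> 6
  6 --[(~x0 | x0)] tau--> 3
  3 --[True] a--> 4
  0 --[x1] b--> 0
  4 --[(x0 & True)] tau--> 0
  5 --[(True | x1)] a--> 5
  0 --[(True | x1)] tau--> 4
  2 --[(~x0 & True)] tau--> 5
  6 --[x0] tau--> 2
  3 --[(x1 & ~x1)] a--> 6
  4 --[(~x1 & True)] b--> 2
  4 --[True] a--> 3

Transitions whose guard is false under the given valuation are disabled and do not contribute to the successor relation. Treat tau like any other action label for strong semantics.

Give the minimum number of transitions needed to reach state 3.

Breadth-first toward 3:
  L0 = {0}
  L1 = {4,5}
  L2 = {2,3}
first hit 3 at d=2 via tau·a

Answer: 2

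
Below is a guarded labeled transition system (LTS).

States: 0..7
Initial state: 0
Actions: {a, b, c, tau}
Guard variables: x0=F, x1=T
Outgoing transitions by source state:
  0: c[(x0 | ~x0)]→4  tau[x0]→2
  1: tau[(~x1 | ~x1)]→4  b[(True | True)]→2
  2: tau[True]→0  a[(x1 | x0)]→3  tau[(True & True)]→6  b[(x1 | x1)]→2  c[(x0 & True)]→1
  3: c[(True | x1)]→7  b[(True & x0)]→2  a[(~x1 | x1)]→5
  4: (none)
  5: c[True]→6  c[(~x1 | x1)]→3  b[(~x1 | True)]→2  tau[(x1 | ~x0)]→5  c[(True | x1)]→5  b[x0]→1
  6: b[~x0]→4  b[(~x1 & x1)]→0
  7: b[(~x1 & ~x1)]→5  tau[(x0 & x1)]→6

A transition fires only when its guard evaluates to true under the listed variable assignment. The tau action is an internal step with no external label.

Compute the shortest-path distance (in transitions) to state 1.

Layered search for 1:
  Layer 0: {0}
  Layer 1: {4}
1 never appears.

Answer: UNREACHABLE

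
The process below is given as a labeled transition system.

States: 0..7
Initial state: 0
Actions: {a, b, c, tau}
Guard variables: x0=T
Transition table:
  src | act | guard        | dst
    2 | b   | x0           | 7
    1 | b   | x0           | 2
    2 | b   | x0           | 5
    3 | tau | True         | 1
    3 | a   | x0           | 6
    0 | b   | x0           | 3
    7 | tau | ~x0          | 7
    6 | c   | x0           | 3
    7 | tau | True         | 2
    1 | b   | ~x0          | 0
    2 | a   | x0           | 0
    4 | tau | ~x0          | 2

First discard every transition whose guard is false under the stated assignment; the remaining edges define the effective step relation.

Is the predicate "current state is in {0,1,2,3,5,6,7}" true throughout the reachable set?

Answer: INVARIANT HOLDS

Working:
Inv-set: {0,1,2,3,5,6,7}
R = {0,1,2,3,5,6,7}
  0: ✓
  1: ✓
  2: ✓
  3: ✓
  5: ✓
  6: ✓
  7: ✓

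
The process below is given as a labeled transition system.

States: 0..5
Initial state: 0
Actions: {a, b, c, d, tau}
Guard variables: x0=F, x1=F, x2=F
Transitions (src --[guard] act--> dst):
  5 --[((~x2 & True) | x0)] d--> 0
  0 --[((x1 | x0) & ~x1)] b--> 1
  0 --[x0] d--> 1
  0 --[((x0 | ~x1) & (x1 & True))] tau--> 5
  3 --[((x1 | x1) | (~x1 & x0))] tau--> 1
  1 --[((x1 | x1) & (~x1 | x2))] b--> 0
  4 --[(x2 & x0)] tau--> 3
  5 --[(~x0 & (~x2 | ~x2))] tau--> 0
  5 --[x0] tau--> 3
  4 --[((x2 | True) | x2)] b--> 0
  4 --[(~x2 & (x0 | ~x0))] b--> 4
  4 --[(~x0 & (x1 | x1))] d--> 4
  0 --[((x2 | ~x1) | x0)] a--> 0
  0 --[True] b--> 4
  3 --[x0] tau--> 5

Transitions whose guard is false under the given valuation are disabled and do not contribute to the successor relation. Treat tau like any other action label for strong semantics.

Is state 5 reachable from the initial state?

After dropping false guards: 6 live edges.
depth 0: {0}
depth 1: {4}  total {0,4}
Reachable = {0,4}

Answer: UNREACHABLE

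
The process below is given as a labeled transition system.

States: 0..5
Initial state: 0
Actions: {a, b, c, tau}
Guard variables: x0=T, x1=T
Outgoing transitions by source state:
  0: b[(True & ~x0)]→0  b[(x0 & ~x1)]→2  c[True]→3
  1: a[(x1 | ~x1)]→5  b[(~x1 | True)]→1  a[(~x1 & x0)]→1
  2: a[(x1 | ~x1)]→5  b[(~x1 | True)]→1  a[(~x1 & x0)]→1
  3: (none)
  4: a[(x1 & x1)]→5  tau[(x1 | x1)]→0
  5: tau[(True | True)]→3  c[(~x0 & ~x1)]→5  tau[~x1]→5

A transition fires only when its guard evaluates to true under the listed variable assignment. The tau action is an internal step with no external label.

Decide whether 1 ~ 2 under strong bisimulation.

Answer: BISIMILAR

Analysis:
Compute ~ classes (split until stable):
  P[0] = {{0,1,2,3,4,5}}
  P[1] = {{0},{1,2},{3},{4},{5}}
5 equivalence class(es) (converged in 2)
1∈{1,2}, 2∈{1,2}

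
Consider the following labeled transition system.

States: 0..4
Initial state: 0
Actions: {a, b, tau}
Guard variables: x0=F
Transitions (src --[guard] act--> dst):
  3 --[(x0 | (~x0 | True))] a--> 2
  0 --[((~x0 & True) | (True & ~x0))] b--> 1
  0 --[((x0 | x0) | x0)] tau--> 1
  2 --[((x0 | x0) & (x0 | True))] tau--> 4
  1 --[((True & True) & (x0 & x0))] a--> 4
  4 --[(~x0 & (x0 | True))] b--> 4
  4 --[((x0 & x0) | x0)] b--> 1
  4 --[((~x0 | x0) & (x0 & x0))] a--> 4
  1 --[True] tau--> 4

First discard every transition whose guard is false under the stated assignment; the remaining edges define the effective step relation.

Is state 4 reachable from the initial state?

Answer: REACHABLE

Trace:
After dropping false guards: 4 live edges.
Layer 0: {0}
Layer 1: {1}  cumulative {0,1}
Layer 2: {4}  cumulative {0,1,4}
Reach set: {0,1,4}
trace reaching 4: b·tau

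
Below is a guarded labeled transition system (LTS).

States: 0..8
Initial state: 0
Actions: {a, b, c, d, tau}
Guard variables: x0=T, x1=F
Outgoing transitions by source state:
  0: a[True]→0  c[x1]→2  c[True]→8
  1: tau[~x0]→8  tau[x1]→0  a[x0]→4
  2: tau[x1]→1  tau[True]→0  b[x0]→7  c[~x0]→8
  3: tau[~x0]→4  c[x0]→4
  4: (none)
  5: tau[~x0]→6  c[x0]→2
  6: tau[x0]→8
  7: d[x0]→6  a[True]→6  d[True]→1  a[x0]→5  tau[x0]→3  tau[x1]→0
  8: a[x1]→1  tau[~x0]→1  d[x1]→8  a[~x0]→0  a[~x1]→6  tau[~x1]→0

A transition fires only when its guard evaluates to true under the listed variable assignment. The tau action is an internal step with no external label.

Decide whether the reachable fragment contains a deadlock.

R = {0,6,8}
  0: a→0  c→8  [2 out]
  6: tau→8  [1 out]
  8: a→6  tau→0  [2 out]

Answer: DEADLOCK-FREE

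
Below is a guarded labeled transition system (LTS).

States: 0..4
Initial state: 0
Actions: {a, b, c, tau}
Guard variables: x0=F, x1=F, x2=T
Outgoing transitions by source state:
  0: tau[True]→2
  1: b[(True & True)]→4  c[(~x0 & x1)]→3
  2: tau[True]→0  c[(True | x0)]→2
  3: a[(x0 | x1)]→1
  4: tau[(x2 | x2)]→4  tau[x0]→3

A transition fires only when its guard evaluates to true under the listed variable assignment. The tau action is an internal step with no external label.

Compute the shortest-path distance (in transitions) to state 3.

Answer: UNREACHABLE

Analysis:
Breadth-first toward 3:
  depth 0: {0}
  depth 1: {2}
3 never appears.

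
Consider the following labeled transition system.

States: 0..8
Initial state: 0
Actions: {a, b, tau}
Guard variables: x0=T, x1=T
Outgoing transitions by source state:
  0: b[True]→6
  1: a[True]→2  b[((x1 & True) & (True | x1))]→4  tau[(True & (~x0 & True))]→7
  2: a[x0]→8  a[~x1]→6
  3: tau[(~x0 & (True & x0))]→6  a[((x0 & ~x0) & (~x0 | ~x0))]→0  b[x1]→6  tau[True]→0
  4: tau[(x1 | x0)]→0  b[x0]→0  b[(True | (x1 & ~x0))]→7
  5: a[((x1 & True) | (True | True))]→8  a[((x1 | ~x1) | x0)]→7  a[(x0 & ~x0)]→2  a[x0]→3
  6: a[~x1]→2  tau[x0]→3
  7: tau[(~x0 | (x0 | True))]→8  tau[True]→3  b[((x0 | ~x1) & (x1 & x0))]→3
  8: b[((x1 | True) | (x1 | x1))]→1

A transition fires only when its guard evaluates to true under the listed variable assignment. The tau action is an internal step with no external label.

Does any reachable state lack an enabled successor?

Reach set: {0,3,6}
  0: b→6  [deg 1]
  3: b→6  tau→0  [deg 2]
  6: tau→3  [deg 1]

Answer: DEADLOCK-FREE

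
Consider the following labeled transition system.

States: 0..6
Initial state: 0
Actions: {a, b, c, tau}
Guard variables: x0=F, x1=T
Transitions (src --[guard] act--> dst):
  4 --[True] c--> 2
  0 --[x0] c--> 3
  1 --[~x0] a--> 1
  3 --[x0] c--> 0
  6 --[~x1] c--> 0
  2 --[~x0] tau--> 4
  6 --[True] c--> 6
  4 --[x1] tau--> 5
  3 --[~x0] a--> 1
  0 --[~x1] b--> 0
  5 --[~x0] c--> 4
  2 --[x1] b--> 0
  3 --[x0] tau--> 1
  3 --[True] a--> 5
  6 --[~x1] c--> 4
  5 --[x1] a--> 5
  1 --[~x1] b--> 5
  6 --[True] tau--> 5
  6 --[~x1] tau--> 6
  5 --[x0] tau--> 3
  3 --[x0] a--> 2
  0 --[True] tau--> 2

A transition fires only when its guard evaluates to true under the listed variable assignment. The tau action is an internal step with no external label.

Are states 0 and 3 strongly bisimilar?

Refine partition for ~:
  round 0: {{0,1,2,3,4,5,6}}
  round 1: {{0},{1,3},{2},{4,6},{5}}
  round 2: {{0},{1},{2},{3},{4},{5},{6}}
stable after 3 split(s): 7 block(s)
0∈{0}, 3∈{3}

Answer: NOT BISIMILAR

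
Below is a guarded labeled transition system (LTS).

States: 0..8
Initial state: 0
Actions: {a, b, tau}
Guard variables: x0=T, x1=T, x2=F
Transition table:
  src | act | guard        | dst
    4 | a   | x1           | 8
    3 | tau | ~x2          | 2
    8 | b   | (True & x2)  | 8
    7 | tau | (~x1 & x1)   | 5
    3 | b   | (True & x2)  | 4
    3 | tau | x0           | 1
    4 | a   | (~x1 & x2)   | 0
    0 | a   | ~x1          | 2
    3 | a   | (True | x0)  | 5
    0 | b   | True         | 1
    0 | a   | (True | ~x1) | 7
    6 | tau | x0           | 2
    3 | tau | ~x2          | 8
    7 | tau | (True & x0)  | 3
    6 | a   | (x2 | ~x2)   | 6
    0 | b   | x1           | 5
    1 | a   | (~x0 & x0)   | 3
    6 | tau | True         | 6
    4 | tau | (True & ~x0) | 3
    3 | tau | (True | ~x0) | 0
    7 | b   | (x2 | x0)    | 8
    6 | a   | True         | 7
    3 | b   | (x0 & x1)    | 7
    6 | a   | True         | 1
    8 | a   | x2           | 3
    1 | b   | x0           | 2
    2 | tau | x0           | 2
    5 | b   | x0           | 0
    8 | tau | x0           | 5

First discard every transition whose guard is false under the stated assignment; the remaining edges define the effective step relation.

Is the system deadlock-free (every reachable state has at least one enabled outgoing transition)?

Answer: DEADLOCK-FREE

Analysis:
R = {0,1,2,3,5,7,8}
  0: a→7  b→1  b→5  [3 exit(s)]
  1: b→2  [1 exit(s)]
  2: tau→2  [1 exit(s)]
  3: a→5  b→7  tau→0  tau→1  tau→2  tau→8  [6 exit(s)]
  5: b→0  [1 exit(s)]
  7: b→8  tau→3  [2 exit(s)]
  8: tau→5  [1 exit(s)]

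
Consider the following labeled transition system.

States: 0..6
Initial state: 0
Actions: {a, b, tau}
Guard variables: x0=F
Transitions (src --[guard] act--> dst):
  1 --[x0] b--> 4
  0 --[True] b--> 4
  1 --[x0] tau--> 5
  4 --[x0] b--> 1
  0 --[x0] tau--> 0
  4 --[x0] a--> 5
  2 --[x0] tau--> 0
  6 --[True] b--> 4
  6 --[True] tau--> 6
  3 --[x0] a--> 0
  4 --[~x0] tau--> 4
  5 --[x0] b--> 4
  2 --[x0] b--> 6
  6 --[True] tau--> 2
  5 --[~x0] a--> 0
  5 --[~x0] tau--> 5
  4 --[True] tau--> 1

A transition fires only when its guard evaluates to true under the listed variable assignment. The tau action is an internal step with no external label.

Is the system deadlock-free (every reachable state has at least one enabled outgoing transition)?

R = {0,1,4}
  0: b→4  [1 out]
  1: ∅  [STUCK]
  4: tau→1  tau→4  [2 out]
trace reaching 1: b·tau

Answer: DEADLOCK at state 1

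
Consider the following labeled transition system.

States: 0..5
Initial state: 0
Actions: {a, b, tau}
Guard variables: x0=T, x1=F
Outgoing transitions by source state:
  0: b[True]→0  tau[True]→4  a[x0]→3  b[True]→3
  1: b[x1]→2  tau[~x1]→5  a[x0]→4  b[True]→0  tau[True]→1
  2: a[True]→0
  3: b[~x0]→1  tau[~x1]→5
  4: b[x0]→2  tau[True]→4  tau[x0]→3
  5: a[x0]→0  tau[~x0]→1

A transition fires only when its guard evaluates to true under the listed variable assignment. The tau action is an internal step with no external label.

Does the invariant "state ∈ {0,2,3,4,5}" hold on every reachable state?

Answer: INVARIANT HOLDS

Analysis:
Allowed set {0,2,3,4,5}
Reach set: {0,2,3,4,5}
  0: safe
  2: safe
  3: safe
  4: safe
  5: safe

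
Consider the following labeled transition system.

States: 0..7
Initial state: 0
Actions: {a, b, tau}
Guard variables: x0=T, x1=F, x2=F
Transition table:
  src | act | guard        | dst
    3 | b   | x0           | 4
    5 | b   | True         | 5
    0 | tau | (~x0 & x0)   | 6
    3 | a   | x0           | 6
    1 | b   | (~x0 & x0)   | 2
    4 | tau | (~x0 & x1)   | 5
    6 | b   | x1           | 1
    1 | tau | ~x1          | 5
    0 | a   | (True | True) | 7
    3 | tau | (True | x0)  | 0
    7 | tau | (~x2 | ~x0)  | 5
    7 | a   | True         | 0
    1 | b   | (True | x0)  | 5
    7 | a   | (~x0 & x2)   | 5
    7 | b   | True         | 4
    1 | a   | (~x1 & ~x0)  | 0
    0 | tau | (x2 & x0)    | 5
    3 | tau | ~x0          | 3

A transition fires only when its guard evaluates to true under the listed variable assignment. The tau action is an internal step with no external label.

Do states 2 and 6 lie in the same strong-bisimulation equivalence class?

Compute ~ classes (split until stable):
  round 0: {{0,1,2,3,4,5,6,7}}
  round 1: {{0},{1},{2,4,6},{3,7},{5}}
  round 2: {{0},{1},{2,4,6},{3},{5},{7}}
Fixed point at round 3; 6 class(es).
[2]={2,4,6}  [6]={2,4,6}

Answer: BISIMILAR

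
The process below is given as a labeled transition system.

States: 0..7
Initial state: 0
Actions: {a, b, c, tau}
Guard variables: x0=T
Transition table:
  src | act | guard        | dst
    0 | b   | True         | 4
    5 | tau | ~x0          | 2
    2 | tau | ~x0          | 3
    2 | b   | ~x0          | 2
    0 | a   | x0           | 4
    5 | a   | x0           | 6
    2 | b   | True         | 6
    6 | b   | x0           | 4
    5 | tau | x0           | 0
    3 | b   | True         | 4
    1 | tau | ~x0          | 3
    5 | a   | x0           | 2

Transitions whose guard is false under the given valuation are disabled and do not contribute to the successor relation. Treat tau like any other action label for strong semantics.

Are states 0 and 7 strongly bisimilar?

Refine partition for ~:
  round 0: {{0,1,2,3,4,5,6,7}}
  round 1: {{0},{1,4,7},{2,3,6},{5}}
  round 2: {{0},{1,4,7},{2},{3,6},{5}}
Fixed point at round 3; 5 class(es).
class of 0: {0}; class of 7: {1,4,7}

Answer: NOT BISIMILAR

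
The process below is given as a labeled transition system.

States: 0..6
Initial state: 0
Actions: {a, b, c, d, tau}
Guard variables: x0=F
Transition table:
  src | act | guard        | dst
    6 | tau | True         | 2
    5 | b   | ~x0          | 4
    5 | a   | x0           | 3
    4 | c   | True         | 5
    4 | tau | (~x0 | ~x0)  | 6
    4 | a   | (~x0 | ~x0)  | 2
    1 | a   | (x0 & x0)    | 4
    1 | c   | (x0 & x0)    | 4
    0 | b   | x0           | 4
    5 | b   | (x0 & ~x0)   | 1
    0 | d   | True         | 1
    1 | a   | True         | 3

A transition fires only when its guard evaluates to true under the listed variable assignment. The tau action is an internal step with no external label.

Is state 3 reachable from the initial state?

Guard filter leaves 7 enabled edge(s).
depth 0: {0}
depth 1: {1}  cumulative {0,1}
depth 2: {3}  cumulative {0,1,3}
Reachable = {0,1,3}
trace reaching 3: d·a

Answer: REACHABLE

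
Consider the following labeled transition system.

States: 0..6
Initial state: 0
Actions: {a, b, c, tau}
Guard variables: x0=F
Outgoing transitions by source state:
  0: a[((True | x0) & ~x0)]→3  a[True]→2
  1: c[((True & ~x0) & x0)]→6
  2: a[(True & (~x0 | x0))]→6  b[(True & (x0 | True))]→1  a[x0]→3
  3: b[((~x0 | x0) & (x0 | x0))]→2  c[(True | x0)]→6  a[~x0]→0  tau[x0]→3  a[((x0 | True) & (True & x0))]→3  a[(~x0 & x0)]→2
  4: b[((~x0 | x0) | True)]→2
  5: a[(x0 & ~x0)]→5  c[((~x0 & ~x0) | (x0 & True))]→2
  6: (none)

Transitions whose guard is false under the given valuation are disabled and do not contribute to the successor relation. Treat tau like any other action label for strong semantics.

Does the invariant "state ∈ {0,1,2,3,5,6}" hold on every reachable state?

Answer: INVARIANT HOLDS

Trace:
Inv-set: {0,1,2,3,5,6}
R = {0,1,2,3,6}
  0: ✓
  1: ✓
  2: ✓
  3: ✓
  6: ✓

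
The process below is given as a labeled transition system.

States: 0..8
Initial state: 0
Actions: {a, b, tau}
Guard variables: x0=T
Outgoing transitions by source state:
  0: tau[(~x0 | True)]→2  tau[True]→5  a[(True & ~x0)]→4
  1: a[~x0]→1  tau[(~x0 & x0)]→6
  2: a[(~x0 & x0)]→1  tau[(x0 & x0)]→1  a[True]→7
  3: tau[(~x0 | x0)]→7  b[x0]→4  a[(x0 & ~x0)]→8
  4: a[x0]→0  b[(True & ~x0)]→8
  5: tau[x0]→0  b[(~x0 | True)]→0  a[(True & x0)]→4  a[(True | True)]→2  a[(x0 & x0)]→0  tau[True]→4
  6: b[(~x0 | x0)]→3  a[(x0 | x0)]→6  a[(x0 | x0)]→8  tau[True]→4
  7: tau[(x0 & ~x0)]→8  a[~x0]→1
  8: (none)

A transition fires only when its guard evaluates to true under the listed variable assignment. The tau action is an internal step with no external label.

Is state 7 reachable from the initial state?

Answer: REACHABLE

Analysis:
17 transition(s) survive guard evaluation.
L0 = {0}
L1 = {2,5}  now seen {0,2,5}
L2 = {1,4,7}  now seen {0,1,2,4,5,7}
R = {0,1,2,4,5,7}
trace reaching 7: tau·a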